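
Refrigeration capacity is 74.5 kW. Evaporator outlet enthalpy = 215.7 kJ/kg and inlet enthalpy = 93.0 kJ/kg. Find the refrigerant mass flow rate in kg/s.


dh = 215.7 - 93.0 = 122.7 kJ/kg
m_dot = Q / dh = 74.5 / 122.7 = 0.6072 kg/s

0.6072


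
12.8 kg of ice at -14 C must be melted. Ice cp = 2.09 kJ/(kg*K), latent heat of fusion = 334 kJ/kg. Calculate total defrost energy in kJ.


Sensible heat = cp * dT = 2.09 * 14 = 29.26 kJ/kg
Total per kg = 29.26 + 334 = 363.26 kJ/kg
Q = m * total = 12.8 * 363.26
Q = 4649.7 kJ

4649.7


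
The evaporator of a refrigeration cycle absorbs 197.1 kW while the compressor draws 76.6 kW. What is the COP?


COP = Q_evap / W
COP = 197.1 / 76.6
COP = 2.573

2.573


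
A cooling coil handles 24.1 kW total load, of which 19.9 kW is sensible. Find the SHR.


SHR = Q_sensible / Q_total
SHR = 19.9 / 24.1
SHR = 0.826

0.826


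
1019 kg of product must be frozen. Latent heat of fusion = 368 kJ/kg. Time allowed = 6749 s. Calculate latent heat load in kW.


Q_lat = m * h_fg / t
Q_lat = 1019 * 368 / 6749
Q_lat = 55.56 kW

55.56


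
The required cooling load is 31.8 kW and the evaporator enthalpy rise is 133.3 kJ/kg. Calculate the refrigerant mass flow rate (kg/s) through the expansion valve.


m_dot = Q / dh
m_dot = 31.8 / 133.3
m_dot = 0.2386 kg/s

0.2386


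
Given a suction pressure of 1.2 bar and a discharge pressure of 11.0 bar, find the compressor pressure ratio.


PR = P_high / P_low
PR = 11.0 / 1.2
PR = 9.167

9.167


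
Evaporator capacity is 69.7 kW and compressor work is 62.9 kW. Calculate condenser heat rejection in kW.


Q_cond = Q_evap + W
Q_cond = 69.7 + 62.9
Q_cond = 132.6 kW

132.6


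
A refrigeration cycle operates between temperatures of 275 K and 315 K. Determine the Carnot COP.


dT = 315 - 275 = 40 K
COP_carnot = T_cold / dT = 275 / 40
COP_carnot = 6.875

6.875


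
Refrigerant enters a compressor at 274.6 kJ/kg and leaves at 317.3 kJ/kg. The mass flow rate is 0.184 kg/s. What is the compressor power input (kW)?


dh = 317.3 - 274.6 = 42.7 kJ/kg
W = m_dot * dh = 0.184 * 42.7 = 7.86 kW

7.86


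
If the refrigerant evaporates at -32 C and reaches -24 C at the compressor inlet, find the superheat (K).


Superheat = T_suction - T_evap
Superheat = -24 - (-32)
Superheat = 8 K

8


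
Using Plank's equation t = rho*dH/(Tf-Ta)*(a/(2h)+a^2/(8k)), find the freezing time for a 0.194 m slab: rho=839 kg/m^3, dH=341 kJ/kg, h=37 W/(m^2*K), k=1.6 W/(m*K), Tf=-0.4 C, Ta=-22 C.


dT = -0.4 - (-22) = 21.6 K
term1 = a/(2h) = 0.194/(2*37) = 0.002621621622
term2 = a^2/(8k) = 0.194^2/(8*1.6) = 0.0029403125
t = rho*dH*1000/dT * (term1 + term2)
t = 839*341*1000/21.6 * (0.002621621622 + 0.0029403125)
t = 73670 s

73670


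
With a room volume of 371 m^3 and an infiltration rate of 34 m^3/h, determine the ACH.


ACH = flow / volume
ACH = 34 / 371
ACH = 0.092

0.092


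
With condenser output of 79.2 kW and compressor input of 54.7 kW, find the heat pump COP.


COP_hp = Q_cond / W
COP_hp = 79.2 / 54.7
COP_hp = 1.448

1.448


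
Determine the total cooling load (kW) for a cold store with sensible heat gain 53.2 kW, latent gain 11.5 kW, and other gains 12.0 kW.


Q_total = Q_s + Q_l + Q_misc
Q_total = 53.2 + 11.5 + 12.0
Q_total = 76.7 kW

76.7


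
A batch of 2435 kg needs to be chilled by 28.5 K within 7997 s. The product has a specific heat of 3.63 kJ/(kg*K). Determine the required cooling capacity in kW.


Q = m * cp * dT / t
Q = 2435 * 3.63 * 28.5 / 7997
Q = 31.501 kW

31.501


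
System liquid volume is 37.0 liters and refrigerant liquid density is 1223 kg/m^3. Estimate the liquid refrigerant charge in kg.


Charge = V * rho / 1000
Charge = 37.0 * 1223 / 1000
Charge = 45.25 kg

45.25


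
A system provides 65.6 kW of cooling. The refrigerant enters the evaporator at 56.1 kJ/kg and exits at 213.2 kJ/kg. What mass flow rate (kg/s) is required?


dh = 213.2 - 56.1 = 157.1 kJ/kg
m_dot = Q / dh = 65.6 / 157.1 = 0.4176 kg/s

0.4176


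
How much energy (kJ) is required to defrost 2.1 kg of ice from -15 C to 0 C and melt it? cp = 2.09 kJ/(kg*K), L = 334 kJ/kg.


Sensible heat = cp * dT = 2.09 * 15 = 31.35 kJ/kg
Total per kg = 31.35 + 334 = 365.35 kJ/kg
Q = m * total = 2.1 * 365.35
Q = 767.2 kJ

767.2


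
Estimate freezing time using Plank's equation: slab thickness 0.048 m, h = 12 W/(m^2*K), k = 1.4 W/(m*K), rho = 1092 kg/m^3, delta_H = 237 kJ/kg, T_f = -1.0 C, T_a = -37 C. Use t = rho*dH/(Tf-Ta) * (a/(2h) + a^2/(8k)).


dT = -1.0 - (-37) = 36.0 K
term1 = a/(2h) = 0.048/(2*12) = 0.002
term2 = a^2/(8k) = 0.048^2/(8*1.4) = 0.0002057142857
t = rho*dH*1000/dT * (term1 + term2)
t = 1092*237*1000/36.0 * (0.002 + 0.0002057142857)
t = 15857 s

15857


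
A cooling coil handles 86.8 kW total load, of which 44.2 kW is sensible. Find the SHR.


SHR = Q_sensible / Q_total
SHR = 44.2 / 86.8
SHR = 0.509

0.509


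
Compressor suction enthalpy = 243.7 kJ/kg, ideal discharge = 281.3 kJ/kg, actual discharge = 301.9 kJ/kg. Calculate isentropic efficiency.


dh_ideal = 281.3 - 243.7 = 37.6 kJ/kg
dh_actual = 301.9 - 243.7 = 58.2 kJ/kg
eta_s = dh_ideal / dh_actual = 37.6 / 58.2
eta_s = 0.646

0.646


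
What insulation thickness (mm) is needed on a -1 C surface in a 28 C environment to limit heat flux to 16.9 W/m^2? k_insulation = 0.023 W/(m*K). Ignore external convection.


dT = 28 - (-1) = 29 K
thickness = k * dT / q_max * 1000
thickness = 0.023 * 29 / 16.9 * 1000
thickness = 39.5 mm

39.5


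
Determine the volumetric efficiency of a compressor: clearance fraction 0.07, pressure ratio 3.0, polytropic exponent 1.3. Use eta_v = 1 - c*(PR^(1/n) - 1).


PR^(1/n) = 3.0^(1/1.3) = 2.3281789
eta_v = 1 - 0.07 * (2.3281789 - 1)
eta_v = 0.907

0.907


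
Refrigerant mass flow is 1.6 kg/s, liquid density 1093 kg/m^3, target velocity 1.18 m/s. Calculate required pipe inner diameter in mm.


A = m_dot / (rho * v) = 1.6 / (1093 * 1.18) = 0.001240560113 m^2
d = sqrt(4*A/pi) * 1000
d = 39.7 mm

39.7


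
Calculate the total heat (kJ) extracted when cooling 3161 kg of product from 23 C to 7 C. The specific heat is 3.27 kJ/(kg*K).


dT = 23 - (7) = 16 K
Q = m * cp * dT = 3161 * 3.27 * 16
Q = 165384 kJ

165384


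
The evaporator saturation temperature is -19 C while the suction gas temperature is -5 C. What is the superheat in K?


Superheat = T_suction - T_evap
Superheat = -5 - (-19)
Superheat = 14 K

14


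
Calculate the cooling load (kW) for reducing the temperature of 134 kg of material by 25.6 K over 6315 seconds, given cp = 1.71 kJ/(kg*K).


Q = m * cp * dT / t
Q = 134 * 1.71 * 25.6 / 6315
Q = 0.929 kW

0.929


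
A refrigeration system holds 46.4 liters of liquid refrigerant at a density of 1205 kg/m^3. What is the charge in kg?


Charge = V * rho / 1000
Charge = 46.4 * 1205 / 1000
Charge = 55.91 kg

55.91


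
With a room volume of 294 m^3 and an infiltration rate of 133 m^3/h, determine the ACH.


ACH = flow / volume
ACH = 133 / 294
ACH = 0.452

0.452


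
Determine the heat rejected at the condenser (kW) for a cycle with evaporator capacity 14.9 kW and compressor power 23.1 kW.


Q_cond = Q_evap + W
Q_cond = 14.9 + 23.1
Q_cond = 38.0 kW

38.0


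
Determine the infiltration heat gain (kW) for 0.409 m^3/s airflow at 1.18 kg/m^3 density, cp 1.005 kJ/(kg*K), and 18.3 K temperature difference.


Q = V_dot * rho * cp * dT
Q = 0.409 * 1.18 * 1.005 * 18.3
Q = 8.876 kW

8.876


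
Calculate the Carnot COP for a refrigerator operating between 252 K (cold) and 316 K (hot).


dT = 316 - 252 = 64 K
COP_carnot = T_cold / dT = 252 / 64
COP_carnot = 3.938

3.938


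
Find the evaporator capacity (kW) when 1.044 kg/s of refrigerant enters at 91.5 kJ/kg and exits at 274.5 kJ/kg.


dh = 274.5 - 91.5 = 183.0 kJ/kg
Q_evap = m_dot * dh = 1.044 * 183.0
Q_evap = 191.05 kW

191.05


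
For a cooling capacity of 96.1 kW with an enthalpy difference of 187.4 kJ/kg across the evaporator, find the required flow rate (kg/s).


m_dot = Q / dh
m_dot = 96.1 / 187.4
m_dot = 0.5128 kg/s

0.5128


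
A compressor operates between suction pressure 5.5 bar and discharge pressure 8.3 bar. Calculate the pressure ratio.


PR = P_high / P_low
PR = 8.3 / 5.5
PR = 1.509

1.509


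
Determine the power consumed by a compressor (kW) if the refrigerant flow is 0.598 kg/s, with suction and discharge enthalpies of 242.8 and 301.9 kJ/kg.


dh = 301.9 - 242.8 = 59.1 kJ/kg
W = m_dot * dh = 0.598 * 59.1 = 35.34 kW

35.34


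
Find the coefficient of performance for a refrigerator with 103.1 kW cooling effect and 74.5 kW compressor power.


COP = Q_evap / W
COP = 103.1 / 74.5
COP = 1.384

1.384


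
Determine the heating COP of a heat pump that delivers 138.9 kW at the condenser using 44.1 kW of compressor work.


COP_hp = Q_cond / W
COP_hp = 138.9 / 44.1
COP_hp = 3.15

3.15


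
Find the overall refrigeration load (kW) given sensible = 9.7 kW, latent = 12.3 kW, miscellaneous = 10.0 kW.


Q_total = Q_s + Q_l + Q_misc
Q_total = 9.7 + 12.3 + 10.0
Q_total = 32.0 kW

32.0


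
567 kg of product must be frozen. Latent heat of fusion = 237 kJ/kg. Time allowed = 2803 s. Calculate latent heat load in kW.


Q_lat = m * h_fg / t
Q_lat = 567 * 237 / 2803
Q_lat = 47.94 kW

47.94


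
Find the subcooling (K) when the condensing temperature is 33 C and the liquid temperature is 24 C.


Subcooling = T_cond - T_liquid
Subcooling = 33 - 24
Subcooling = 9 K

9


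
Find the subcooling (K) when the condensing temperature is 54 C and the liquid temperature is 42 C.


Subcooling = T_cond - T_liquid
Subcooling = 54 - 42
Subcooling = 12 K

12


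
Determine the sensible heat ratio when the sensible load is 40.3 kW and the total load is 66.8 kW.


SHR = Q_sensible / Q_total
SHR = 40.3 / 66.8
SHR = 0.603

0.603


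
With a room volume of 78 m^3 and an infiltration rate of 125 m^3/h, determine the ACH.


ACH = flow / volume
ACH = 125 / 78
ACH = 1.603

1.603


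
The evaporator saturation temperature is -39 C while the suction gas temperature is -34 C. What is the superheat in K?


Superheat = T_suction - T_evap
Superheat = -34 - (-39)
Superheat = 5 K

5


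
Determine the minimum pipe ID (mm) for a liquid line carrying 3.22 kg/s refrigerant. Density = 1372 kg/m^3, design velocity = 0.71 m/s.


A = m_dot / (rho * v) = 3.22 / (1372 * 0.71) = 0.003305547571 m^2
d = sqrt(4*A/pi) * 1000
d = 64.9 mm

64.9


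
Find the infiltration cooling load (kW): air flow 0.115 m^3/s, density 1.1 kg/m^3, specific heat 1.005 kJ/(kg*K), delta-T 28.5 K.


Q = V_dot * rho * cp * dT
Q = 0.115 * 1.1 * 1.005 * 28.5
Q = 3.623 kW

3.623


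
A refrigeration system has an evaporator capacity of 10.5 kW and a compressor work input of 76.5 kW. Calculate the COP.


COP = Q_evap / W
COP = 10.5 / 76.5
COP = 0.137

0.137


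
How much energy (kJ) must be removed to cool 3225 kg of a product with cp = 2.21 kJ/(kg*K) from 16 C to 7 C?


dT = 16 - (7) = 9 K
Q = m * cp * dT = 3225 * 2.21 * 9
Q = 64145 kJ

64145


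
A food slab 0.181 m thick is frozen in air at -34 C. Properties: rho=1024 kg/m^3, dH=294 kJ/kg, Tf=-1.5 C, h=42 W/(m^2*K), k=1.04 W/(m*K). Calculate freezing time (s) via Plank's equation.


dT = -1.5 - (-34) = 32.5 K
term1 = a/(2h) = 0.181/(2*42) = 0.002154761905
term2 = a^2/(8k) = 0.181^2/(8*1.04) = 0.003937620192
t = rho*dH*1000/dT * (term1 + term2)
t = 1024*294*1000/32.5 * (0.002154761905 + 0.003937620192)
t = 56435 s

56435


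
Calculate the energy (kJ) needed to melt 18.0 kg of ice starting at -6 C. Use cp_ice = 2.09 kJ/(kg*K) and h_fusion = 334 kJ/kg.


Sensible heat = cp * dT = 2.09 * 6 = 12.54 kJ/kg
Total per kg = 12.54 + 334 = 346.54 kJ/kg
Q = m * total = 18.0 * 346.54
Q = 6237.7 kJ

6237.7


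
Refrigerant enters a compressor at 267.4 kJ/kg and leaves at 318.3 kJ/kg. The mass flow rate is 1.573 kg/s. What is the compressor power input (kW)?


dh = 318.3 - 267.4 = 50.9 kJ/kg
W = m_dot * dh = 1.573 * 50.9 = 80.07 kW

80.07


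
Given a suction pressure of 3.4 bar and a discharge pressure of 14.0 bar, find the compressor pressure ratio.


PR = P_high / P_low
PR = 14.0 / 3.4
PR = 4.118

4.118


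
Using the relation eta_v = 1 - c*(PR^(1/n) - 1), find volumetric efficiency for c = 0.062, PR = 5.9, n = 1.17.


PR^(1/n) = 5.9^(1/1.17) = 4.55877201
eta_v = 1 - 0.062 * (4.55877201 - 1)
eta_v = 0.7794

0.7794


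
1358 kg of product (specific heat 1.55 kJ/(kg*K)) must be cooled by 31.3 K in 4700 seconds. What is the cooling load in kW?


Q = m * cp * dT / t
Q = 1358 * 1.55 * 31.3 / 4700
Q = 14.018 kW

14.018


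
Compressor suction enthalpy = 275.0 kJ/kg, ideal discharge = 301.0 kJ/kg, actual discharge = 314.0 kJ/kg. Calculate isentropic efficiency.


dh_ideal = 301.0 - 275.0 = 26.0 kJ/kg
dh_actual = 314.0 - 275.0 = 39.0 kJ/kg
eta_s = dh_ideal / dh_actual = 26.0 / 39.0
eta_s = 0.6667

0.6667


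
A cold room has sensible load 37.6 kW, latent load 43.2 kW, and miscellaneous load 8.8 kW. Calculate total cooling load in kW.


Q_total = Q_s + Q_l + Q_misc
Q_total = 37.6 + 43.2 + 8.8
Q_total = 89.6 kW

89.6


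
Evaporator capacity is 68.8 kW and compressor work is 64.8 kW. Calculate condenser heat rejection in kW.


Q_cond = Q_evap + W
Q_cond = 68.8 + 64.8
Q_cond = 133.6 kW

133.6


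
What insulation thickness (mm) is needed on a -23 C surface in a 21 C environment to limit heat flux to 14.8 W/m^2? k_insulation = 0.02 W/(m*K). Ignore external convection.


dT = 21 - (-23) = 44 K
thickness = k * dT / q_max * 1000
thickness = 0.02 * 44 / 14.8 * 1000
thickness = 59.5 mm

59.5


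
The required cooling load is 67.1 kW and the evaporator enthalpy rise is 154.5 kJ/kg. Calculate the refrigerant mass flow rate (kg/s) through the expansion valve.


m_dot = Q / dh
m_dot = 67.1 / 154.5
m_dot = 0.4343 kg/s

0.4343


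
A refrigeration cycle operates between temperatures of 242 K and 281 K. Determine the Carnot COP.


dT = 281 - 242 = 39 K
COP_carnot = T_cold / dT = 242 / 39
COP_carnot = 6.205

6.205


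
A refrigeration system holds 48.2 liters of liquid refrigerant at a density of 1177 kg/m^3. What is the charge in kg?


Charge = V * rho / 1000
Charge = 48.2 * 1177 / 1000
Charge = 56.73 kg

56.73


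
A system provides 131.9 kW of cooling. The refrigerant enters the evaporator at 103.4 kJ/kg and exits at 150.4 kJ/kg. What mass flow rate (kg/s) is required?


dh = 150.4 - 103.4 = 47.0 kJ/kg
m_dot = Q / dh = 131.9 / 47.0 = 2.8064 kg/s

2.8064


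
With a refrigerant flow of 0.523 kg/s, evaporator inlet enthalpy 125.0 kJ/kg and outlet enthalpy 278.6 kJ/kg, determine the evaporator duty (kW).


dh = 278.6 - 125.0 = 153.6 kJ/kg
Q_evap = m_dot * dh = 0.523 * 153.6
Q_evap = 80.33 kW

80.33


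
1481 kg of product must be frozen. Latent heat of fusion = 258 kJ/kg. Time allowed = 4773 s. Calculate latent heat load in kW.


Q_lat = m * h_fg / t
Q_lat = 1481 * 258 / 4773
Q_lat = 80.05 kW

80.05


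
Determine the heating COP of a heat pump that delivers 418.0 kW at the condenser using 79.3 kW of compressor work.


COP_hp = Q_cond / W
COP_hp = 418.0 / 79.3
COP_hp = 5.271

5.271


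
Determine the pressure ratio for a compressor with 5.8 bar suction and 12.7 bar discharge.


PR = P_high / P_low
PR = 12.7 / 5.8
PR = 2.19

2.19


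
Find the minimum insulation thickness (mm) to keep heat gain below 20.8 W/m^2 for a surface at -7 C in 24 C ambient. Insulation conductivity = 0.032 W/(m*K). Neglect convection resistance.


dT = 24 - (-7) = 31 K
thickness = k * dT / q_max * 1000
thickness = 0.032 * 31 / 20.8 * 1000
thickness = 47.7 mm

47.7


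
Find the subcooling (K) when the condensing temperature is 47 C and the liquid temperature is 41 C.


Subcooling = T_cond - T_liquid
Subcooling = 47 - 41
Subcooling = 6 K

6


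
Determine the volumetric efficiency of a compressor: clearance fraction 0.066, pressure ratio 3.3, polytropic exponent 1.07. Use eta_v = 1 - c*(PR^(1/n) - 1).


PR^(1/n) = 3.3^(1/1.07) = 3.05205578
eta_v = 1 - 0.066 * (3.05205578 - 1)
eta_v = 0.8646

0.8646


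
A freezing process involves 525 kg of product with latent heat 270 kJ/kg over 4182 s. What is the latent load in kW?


Q_lat = m * h_fg / t
Q_lat = 525 * 270 / 4182
Q_lat = 33.9 kW

33.9


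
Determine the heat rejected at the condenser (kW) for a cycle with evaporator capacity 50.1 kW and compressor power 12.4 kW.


Q_cond = Q_evap + W
Q_cond = 50.1 + 12.4
Q_cond = 62.5 kW

62.5


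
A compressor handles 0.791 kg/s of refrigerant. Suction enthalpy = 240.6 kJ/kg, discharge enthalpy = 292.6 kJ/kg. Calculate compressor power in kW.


dh = 292.6 - 240.6 = 52.0 kJ/kg
W = m_dot * dh = 0.791 * 52.0 = 41.13 kW

41.13


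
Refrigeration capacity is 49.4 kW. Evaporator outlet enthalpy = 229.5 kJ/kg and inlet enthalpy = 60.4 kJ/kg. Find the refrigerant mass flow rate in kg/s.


dh = 229.5 - 60.4 = 169.1 kJ/kg
m_dot = Q / dh = 49.4 / 169.1 = 0.2921 kg/s

0.2921


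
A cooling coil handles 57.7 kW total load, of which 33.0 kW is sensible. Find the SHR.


SHR = Q_sensible / Q_total
SHR = 33.0 / 57.7
SHR = 0.572

0.572


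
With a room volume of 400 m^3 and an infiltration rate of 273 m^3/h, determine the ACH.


ACH = flow / volume
ACH = 273 / 400
ACH = 0.683

0.683


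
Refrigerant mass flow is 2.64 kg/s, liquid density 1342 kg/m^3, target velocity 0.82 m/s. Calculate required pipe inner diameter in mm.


A = m_dot / (rho * v) = 2.64 / (1342 * 0.82) = 0.002399040384 m^2
d = sqrt(4*A/pi) * 1000
d = 55.3 mm

55.3


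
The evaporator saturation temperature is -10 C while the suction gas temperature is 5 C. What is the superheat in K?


Superheat = T_suction - T_evap
Superheat = 5 - (-10)
Superheat = 15 K

15


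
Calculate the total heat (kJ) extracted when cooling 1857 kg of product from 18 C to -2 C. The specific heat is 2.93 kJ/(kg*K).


dT = 18 - (-2) = 20 K
Q = m * cp * dT = 1857 * 2.93 * 20
Q = 108820 kJ

108820


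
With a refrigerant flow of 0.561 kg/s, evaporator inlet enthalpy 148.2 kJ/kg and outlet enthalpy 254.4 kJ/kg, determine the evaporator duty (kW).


dh = 254.4 - 148.2 = 106.2 kJ/kg
Q_evap = m_dot * dh = 0.561 * 106.2
Q_evap = 59.58 kW

59.58


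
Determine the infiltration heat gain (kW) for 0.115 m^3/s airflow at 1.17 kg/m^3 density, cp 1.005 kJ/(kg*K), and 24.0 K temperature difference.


Q = V_dot * rho * cp * dT
Q = 0.115 * 1.17 * 1.005 * 24.0
Q = 3.245 kW

3.245


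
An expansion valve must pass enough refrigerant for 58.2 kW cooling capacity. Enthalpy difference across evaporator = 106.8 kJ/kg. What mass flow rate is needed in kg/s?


m_dot = Q / dh
m_dot = 58.2 / 106.8
m_dot = 0.5449 kg/s

0.5449


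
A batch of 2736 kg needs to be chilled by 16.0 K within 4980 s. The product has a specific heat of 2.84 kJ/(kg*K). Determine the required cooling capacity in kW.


Q = m * cp * dT / t
Q = 2736 * 2.84 * 16.0 / 4980
Q = 24.965 kW

24.965


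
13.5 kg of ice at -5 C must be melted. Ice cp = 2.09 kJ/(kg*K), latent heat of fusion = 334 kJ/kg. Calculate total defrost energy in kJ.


Sensible heat = cp * dT = 2.09 * 5 = 10.45 kJ/kg
Total per kg = 10.45 + 334 = 344.45 kJ/kg
Q = m * total = 13.5 * 344.45
Q = 4650.1 kJ

4650.1


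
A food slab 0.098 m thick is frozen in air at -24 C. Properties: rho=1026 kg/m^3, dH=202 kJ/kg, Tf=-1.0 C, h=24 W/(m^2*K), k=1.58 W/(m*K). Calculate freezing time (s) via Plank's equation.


dT = -1.0 - (-24) = 23.0 K
term1 = a/(2h) = 0.098/(2*24) = 0.002041666667
term2 = a^2/(8k) = 0.098^2/(8*1.58) = 0.0007598101266
t = rho*dH*1000/dT * (term1 + term2)
t = 1026*202*1000/23.0 * (0.002041666667 + 0.0007598101266)
t = 25244 s

25244


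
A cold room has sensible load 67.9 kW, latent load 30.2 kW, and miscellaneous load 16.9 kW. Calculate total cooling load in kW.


Q_total = Q_s + Q_l + Q_misc
Q_total = 67.9 + 30.2 + 16.9
Q_total = 115.0 kW

115.0


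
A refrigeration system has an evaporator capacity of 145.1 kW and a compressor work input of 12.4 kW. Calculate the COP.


COP = Q_evap / W
COP = 145.1 / 12.4
COP = 11.702

11.702


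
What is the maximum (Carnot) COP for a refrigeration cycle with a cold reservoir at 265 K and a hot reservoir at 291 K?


dT = 291 - 265 = 26 K
COP_carnot = T_cold / dT = 265 / 26
COP_carnot = 10.192

10.192


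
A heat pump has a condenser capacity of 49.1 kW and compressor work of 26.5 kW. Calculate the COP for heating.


COP_hp = Q_cond / W
COP_hp = 49.1 / 26.5
COP_hp = 1.853

1.853


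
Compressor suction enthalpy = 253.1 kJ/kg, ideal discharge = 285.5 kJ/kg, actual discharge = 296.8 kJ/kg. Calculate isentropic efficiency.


dh_ideal = 285.5 - 253.1 = 32.4 kJ/kg
dh_actual = 296.8 - 253.1 = 43.7 kJ/kg
eta_s = dh_ideal / dh_actual = 32.4 / 43.7
eta_s = 0.7414

0.7414


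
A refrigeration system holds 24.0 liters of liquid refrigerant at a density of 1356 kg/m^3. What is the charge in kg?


Charge = V * rho / 1000
Charge = 24.0 * 1356 / 1000
Charge = 32.54 kg

32.54


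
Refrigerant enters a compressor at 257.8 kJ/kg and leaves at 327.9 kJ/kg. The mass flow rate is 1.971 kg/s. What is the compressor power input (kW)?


dh = 327.9 - 257.8 = 70.1 kJ/kg
W = m_dot * dh = 1.971 * 70.1 = 138.17 kW

138.17


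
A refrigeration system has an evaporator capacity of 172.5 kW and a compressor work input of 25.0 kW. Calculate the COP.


COP = Q_evap / W
COP = 172.5 / 25.0
COP = 6.9

6.9


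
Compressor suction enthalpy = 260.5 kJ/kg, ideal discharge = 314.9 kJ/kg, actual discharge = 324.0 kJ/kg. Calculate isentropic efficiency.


dh_ideal = 314.9 - 260.5 = 54.4 kJ/kg
dh_actual = 324.0 - 260.5 = 63.5 kJ/kg
eta_s = dh_ideal / dh_actual = 54.4 / 63.5
eta_s = 0.8567

0.8567


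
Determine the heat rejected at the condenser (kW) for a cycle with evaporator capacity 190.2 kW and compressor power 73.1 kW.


Q_cond = Q_evap + W
Q_cond = 190.2 + 73.1
Q_cond = 263.3 kW

263.3


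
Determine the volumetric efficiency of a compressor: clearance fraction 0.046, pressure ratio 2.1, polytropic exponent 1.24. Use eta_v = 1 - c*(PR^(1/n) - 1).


PR^(1/n) = 2.1^(1/1.24) = 1.81909035
eta_v = 1 - 0.046 * (1.81909035 - 1)
eta_v = 0.9623

0.9623


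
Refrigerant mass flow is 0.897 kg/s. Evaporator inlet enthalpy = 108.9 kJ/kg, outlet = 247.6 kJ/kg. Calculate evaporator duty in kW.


dh = 247.6 - 108.9 = 138.7 kJ/kg
Q_evap = m_dot * dh = 0.897 * 138.7
Q_evap = 124.41 kW

124.41


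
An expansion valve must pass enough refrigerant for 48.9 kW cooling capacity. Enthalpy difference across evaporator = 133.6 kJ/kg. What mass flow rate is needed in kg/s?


m_dot = Q / dh
m_dot = 48.9 / 133.6
m_dot = 0.366 kg/s

0.366


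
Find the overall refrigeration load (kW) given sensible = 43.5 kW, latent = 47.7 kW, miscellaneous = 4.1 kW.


Q_total = Q_s + Q_l + Q_misc
Q_total = 43.5 + 47.7 + 4.1
Q_total = 95.3 kW

95.3


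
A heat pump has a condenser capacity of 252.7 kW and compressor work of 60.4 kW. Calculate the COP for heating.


COP_hp = Q_cond / W
COP_hp = 252.7 / 60.4
COP_hp = 4.184

4.184


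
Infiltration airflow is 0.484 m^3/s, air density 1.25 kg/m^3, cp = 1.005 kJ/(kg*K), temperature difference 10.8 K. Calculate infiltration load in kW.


Q = V_dot * rho * cp * dT
Q = 0.484 * 1.25 * 1.005 * 10.8
Q = 6.567 kW

6.567


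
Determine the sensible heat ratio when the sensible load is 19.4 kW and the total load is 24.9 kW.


SHR = Q_sensible / Q_total
SHR = 19.4 / 24.9
SHR = 0.779

0.779


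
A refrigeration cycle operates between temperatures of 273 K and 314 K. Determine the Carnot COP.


dT = 314 - 273 = 41 K
COP_carnot = T_cold / dT = 273 / 41
COP_carnot = 6.659

6.659


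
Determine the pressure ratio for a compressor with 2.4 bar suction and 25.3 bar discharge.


PR = P_high / P_low
PR = 25.3 / 2.4
PR = 10.542

10.542


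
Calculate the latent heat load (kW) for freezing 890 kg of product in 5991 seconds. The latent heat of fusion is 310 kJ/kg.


Q_lat = m * h_fg / t
Q_lat = 890 * 310 / 5991
Q_lat = 46.05 kW

46.05


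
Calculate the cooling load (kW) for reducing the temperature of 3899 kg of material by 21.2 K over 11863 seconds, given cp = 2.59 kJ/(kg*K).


Q = m * cp * dT / t
Q = 3899 * 2.59 * 21.2 / 11863
Q = 18.047 kW

18.047


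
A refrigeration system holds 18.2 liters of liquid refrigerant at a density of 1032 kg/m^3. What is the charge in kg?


Charge = V * rho / 1000
Charge = 18.2 * 1032 / 1000
Charge = 18.78 kg

18.78


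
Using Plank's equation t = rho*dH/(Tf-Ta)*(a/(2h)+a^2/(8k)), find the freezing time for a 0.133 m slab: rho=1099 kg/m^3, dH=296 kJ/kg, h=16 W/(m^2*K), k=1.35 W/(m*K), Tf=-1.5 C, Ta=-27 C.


dT = -1.5 - (-27) = 25.5 K
term1 = a/(2h) = 0.133/(2*16) = 0.00415625
term2 = a^2/(8k) = 0.133^2/(8*1.35) = 0.00163787037
t = rho*dH*1000/dT * (term1 + term2)
t = 1099*296*1000/25.5 * (0.00415625 + 0.00163787037)
t = 73916 s

73916


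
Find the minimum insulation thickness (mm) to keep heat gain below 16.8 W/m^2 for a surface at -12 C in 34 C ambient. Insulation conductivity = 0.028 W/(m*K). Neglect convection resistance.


dT = 34 - (-12) = 46 K
thickness = k * dT / q_max * 1000
thickness = 0.028 * 46 / 16.8 * 1000
thickness = 76.7 mm

76.7


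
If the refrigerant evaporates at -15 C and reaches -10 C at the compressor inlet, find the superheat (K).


Superheat = T_suction - T_evap
Superheat = -10 - (-15)
Superheat = 5 K

5


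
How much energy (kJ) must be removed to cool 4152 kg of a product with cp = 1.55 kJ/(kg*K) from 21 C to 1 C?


dT = 21 - (1) = 20 K
Q = m * cp * dT = 4152 * 1.55 * 20
Q = 128712 kJ

128712


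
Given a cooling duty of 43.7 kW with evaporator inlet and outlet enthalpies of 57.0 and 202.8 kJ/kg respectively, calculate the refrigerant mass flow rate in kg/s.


dh = 202.8 - 57.0 = 145.8 kJ/kg
m_dot = Q / dh = 43.7 / 145.8 = 0.2997 kg/s

0.2997


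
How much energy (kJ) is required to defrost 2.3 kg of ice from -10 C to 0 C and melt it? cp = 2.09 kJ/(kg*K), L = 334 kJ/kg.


Sensible heat = cp * dT = 2.09 * 10 = 20.9 kJ/kg
Total per kg = 20.9 + 334 = 354.9 kJ/kg
Q = m * total = 2.3 * 354.9
Q = 816.3 kJ

816.3


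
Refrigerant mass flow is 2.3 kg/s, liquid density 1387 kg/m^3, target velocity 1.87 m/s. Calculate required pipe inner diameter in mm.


A = m_dot / (rho * v) = 2.3 / (1387 * 1.87) = 0.0008867675011 m^2
d = sqrt(4*A/pi) * 1000
d = 33.6 mm

33.6


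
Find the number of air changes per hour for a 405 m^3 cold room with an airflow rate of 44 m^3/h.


ACH = flow / volume
ACH = 44 / 405
ACH = 0.109

0.109


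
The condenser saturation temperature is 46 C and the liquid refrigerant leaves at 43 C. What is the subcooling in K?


Subcooling = T_cond - T_liquid
Subcooling = 46 - 43
Subcooling = 3 K

3


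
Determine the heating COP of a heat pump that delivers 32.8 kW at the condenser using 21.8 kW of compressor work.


COP_hp = Q_cond / W
COP_hp = 32.8 / 21.8
COP_hp = 1.505

1.505


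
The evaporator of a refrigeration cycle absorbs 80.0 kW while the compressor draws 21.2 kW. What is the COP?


COP = Q_evap / W
COP = 80.0 / 21.2
COP = 3.774

3.774


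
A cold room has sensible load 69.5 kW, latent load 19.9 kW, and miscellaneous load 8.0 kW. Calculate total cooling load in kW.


Q_total = Q_s + Q_l + Q_misc
Q_total = 69.5 + 19.9 + 8.0
Q_total = 97.4 kW

97.4


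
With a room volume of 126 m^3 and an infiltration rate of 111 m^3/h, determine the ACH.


ACH = flow / volume
ACH = 111 / 126
ACH = 0.881

0.881


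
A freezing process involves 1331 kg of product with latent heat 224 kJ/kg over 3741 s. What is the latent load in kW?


Q_lat = m * h_fg / t
Q_lat = 1331 * 224 / 3741
Q_lat = 79.7 kW

79.7


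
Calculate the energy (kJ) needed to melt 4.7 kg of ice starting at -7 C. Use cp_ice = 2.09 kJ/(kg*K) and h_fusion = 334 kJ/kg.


Sensible heat = cp * dT = 2.09 * 7 = 14.63 kJ/kg
Total per kg = 14.63 + 334 = 348.63 kJ/kg
Q = m * total = 4.7 * 348.63
Q = 1638.6 kJ

1638.6


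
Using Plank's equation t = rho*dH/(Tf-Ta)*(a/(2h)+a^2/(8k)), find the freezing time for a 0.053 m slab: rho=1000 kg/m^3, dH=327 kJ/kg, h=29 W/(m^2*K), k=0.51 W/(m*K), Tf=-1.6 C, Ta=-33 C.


dT = -1.6 - (-33) = 31.4 K
term1 = a/(2h) = 0.053/(2*29) = 0.0009137931034
term2 = a^2/(8k) = 0.053^2/(8*0.51) = 0.0006884803922
t = rho*dH*1000/dT * (term1 + term2)
t = 1000*327*1000/31.4 * (0.0009137931034 + 0.0006884803922)
t = 16686 s

16686


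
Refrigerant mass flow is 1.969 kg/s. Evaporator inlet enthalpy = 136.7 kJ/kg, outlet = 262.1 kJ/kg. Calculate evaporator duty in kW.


dh = 262.1 - 136.7 = 125.4 kJ/kg
Q_evap = m_dot * dh = 1.969 * 125.4
Q_evap = 246.91 kW

246.91


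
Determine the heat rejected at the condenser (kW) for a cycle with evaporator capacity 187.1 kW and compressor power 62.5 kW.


Q_cond = Q_evap + W
Q_cond = 187.1 + 62.5
Q_cond = 249.6 kW

249.6


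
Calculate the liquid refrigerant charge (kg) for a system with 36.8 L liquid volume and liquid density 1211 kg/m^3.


Charge = V * rho / 1000
Charge = 36.8 * 1211 / 1000
Charge = 44.56 kg

44.56


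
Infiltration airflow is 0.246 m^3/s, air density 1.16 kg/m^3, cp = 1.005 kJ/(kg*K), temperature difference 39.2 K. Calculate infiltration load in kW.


Q = V_dot * rho * cp * dT
Q = 0.246 * 1.16 * 1.005 * 39.2
Q = 11.242 kW

11.242


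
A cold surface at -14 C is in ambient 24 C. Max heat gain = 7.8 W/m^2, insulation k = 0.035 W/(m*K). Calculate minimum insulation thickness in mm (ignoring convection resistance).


dT = 24 - (-14) = 38 K
thickness = k * dT / q_max * 1000
thickness = 0.035 * 38 / 7.8 * 1000
thickness = 170.5 mm

170.5


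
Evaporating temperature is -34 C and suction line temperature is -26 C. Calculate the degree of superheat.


Superheat = T_suction - T_evap
Superheat = -26 - (-34)
Superheat = 8 K

8


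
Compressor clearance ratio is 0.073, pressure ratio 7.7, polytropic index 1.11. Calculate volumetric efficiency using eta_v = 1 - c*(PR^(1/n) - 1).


PR^(1/n) = 7.7^(1/1.11) = 6.28985006
eta_v = 1 - 0.073 * (6.28985006 - 1)
eta_v = 0.6138

0.6138


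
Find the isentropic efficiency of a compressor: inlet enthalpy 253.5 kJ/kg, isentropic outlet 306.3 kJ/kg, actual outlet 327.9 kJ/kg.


dh_ideal = 306.3 - 253.5 = 52.8 kJ/kg
dh_actual = 327.9 - 253.5 = 74.4 kJ/kg
eta_s = dh_ideal / dh_actual = 52.8 / 74.4
eta_s = 0.7097

0.7097


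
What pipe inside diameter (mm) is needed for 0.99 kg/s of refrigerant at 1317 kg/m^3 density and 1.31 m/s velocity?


A = m_dot / (rho * v) = 0.99 / (1317 * 1.31) = 0.0005738232277 m^2
d = sqrt(4*A/pi) * 1000
d = 27.0 mm

27.0


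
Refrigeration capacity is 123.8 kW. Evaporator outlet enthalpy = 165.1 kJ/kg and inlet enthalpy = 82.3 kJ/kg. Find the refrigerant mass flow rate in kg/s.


dh = 165.1 - 82.3 = 82.8 kJ/kg
m_dot = Q / dh = 123.8 / 82.8 = 1.4952 kg/s

1.4952


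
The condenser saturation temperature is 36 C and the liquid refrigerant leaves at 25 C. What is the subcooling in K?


Subcooling = T_cond - T_liquid
Subcooling = 36 - 25
Subcooling = 11 K

11


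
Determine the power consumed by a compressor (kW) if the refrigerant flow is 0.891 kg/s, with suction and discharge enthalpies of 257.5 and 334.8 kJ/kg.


dh = 334.8 - 257.5 = 77.3 kJ/kg
W = m_dot * dh = 0.891 * 77.3 = 68.87 kW

68.87


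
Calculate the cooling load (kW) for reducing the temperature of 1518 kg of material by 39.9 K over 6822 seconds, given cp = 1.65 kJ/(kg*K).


Q = m * cp * dT / t
Q = 1518 * 1.65 * 39.9 / 6822
Q = 14.649 kW

14.649


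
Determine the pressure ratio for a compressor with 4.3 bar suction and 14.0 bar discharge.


PR = P_high / P_low
PR = 14.0 / 4.3
PR = 3.256

3.256


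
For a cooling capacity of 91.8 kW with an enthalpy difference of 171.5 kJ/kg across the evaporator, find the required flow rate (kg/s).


m_dot = Q / dh
m_dot = 91.8 / 171.5
m_dot = 0.5353 kg/s

0.5353


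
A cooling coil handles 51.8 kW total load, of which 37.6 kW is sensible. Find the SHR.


SHR = Q_sensible / Q_total
SHR = 37.6 / 51.8
SHR = 0.726

0.726


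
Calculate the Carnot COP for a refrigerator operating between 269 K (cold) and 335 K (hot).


dT = 335 - 269 = 66 K
COP_carnot = T_cold / dT = 269 / 66
COP_carnot = 4.076

4.076


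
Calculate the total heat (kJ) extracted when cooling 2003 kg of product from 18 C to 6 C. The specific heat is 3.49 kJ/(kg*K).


dT = 18 - (6) = 12 K
Q = m * cp * dT = 2003 * 3.49 * 12
Q = 83886 kJ

83886


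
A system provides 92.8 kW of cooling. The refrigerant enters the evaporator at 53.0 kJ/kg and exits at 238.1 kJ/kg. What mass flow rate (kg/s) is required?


dh = 238.1 - 53.0 = 185.1 kJ/kg
m_dot = Q / dh = 92.8 / 185.1 = 0.5014 kg/s

0.5014


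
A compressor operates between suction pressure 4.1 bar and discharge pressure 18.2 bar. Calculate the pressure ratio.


PR = P_high / P_low
PR = 18.2 / 4.1
PR = 4.439

4.439


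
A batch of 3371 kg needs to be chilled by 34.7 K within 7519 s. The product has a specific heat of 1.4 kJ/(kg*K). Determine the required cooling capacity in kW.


Q = m * cp * dT / t
Q = 3371 * 1.4 * 34.7 / 7519
Q = 21.78 kW

21.78


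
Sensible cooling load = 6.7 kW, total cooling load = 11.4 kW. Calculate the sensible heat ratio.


SHR = Q_sensible / Q_total
SHR = 6.7 / 11.4
SHR = 0.588

0.588


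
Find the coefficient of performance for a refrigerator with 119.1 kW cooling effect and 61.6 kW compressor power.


COP = Q_evap / W
COP = 119.1 / 61.6
COP = 1.933

1.933


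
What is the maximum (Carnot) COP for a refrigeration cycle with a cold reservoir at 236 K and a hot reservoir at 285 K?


dT = 285 - 236 = 49 K
COP_carnot = T_cold / dT = 236 / 49
COP_carnot = 4.816

4.816


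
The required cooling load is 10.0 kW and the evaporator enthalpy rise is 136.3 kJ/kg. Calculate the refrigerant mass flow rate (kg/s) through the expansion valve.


m_dot = Q / dh
m_dot = 10.0 / 136.3
m_dot = 0.0734 kg/s

0.0734


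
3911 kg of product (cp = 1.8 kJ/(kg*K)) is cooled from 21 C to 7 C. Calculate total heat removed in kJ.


dT = 21 - (7) = 14 K
Q = m * cp * dT = 3911 * 1.8 * 14
Q = 98557 kJ

98557


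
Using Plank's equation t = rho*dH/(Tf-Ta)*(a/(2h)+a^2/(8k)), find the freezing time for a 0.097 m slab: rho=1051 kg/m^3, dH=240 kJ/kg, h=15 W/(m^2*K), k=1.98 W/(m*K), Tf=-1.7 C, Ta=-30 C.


dT = -1.7 - (-30) = 28.3 K
term1 = a/(2h) = 0.097/(2*15) = 0.003233333333
term2 = a^2/(8k) = 0.097^2/(8*1.98) = 0.0005940025253
t = rho*dH*1000/dT * (term1 + term2)
t = 1051*240*1000/28.3 * (0.003233333333 + 0.0005940025253)
t = 34113 s

34113


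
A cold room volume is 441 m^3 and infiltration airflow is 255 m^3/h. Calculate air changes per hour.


ACH = flow / volume
ACH = 255 / 441
ACH = 0.578

0.578


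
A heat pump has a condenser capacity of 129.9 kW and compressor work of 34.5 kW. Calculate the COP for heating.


COP_hp = Q_cond / W
COP_hp = 129.9 / 34.5
COP_hp = 3.765

3.765


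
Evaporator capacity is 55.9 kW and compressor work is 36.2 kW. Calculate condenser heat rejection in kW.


Q_cond = Q_evap + W
Q_cond = 55.9 + 36.2
Q_cond = 92.1 kW

92.1


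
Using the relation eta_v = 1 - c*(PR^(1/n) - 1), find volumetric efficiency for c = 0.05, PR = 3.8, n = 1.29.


PR^(1/n) = 3.8^(1/1.29) = 2.81478124
eta_v = 1 - 0.05 * (2.81478124 - 1)
eta_v = 0.9093

0.9093


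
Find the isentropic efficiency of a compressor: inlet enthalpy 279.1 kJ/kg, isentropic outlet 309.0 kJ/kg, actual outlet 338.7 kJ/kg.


dh_ideal = 309.0 - 279.1 = 29.9 kJ/kg
dh_actual = 338.7 - 279.1 = 59.6 kJ/kg
eta_s = dh_ideal / dh_actual = 29.9 / 59.6
eta_s = 0.5017

0.5017


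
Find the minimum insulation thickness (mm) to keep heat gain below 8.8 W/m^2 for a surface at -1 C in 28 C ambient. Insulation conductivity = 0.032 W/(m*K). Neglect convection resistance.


dT = 28 - (-1) = 29 K
thickness = k * dT / q_max * 1000
thickness = 0.032 * 29 / 8.8 * 1000
thickness = 105.5 mm

105.5


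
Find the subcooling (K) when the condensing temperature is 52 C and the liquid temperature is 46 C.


Subcooling = T_cond - T_liquid
Subcooling = 52 - 46
Subcooling = 6 K

6


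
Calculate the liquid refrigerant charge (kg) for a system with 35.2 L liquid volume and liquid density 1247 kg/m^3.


Charge = V * rho / 1000
Charge = 35.2 * 1247 / 1000
Charge = 43.89 kg

43.89


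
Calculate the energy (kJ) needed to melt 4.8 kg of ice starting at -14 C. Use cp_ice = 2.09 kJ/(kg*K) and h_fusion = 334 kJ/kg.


Sensible heat = cp * dT = 2.09 * 14 = 29.26 kJ/kg
Total per kg = 29.26 + 334 = 363.26 kJ/kg
Q = m * total = 4.8 * 363.26
Q = 1743.6 kJ

1743.6


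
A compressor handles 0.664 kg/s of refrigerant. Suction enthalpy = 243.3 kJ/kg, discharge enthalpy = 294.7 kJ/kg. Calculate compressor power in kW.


dh = 294.7 - 243.3 = 51.4 kJ/kg
W = m_dot * dh = 0.664 * 51.4 = 34.13 kW

34.13


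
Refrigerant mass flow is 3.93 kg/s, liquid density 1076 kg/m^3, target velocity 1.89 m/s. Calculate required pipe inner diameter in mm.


A = m_dot / (rho * v) = 3.93 / (1076 * 1.89) = 0.001932495427 m^2
d = sqrt(4*A/pi) * 1000
d = 49.6 mm

49.6


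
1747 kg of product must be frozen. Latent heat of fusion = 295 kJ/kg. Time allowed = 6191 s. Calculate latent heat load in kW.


Q_lat = m * h_fg / t
Q_lat = 1747 * 295 / 6191
Q_lat = 83.24 kW

83.24


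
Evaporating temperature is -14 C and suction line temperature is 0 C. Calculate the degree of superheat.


Superheat = T_suction - T_evap
Superheat = 0 - (-14)
Superheat = 14 K

14


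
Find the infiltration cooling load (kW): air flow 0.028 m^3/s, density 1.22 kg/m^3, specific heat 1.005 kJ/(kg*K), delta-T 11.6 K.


Q = V_dot * rho * cp * dT
Q = 0.028 * 1.22 * 1.005 * 11.6
Q = 0.398 kW

0.398


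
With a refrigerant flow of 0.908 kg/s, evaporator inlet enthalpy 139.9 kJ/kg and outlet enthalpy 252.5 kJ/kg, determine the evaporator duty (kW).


dh = 252.5 - 139.9 = 112.6 kJ/kg
Q_evap = m_dot * dh = 0.908 * 112.6
Q_evap = 102.24 kW

102.24


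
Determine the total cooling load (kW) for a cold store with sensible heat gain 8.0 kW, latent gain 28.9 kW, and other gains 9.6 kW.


Q_total = Q_s + Q_l + Q_misc
Q_total = 8.0 + 28.9 + 9.6
Q_total = 46.5 kW

46.5


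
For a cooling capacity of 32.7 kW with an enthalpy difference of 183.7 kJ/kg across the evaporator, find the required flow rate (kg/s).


m_dot = Q / dh
m_dot = 32.7 / 183.7
m_dot = 0.178 kg/s

0.178


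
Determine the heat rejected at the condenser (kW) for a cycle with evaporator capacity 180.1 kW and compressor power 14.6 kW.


Q_cond = Q_evap + W
Q_cond = 180.1 + 14.6
Q_cond = 194.7 kW

194.7


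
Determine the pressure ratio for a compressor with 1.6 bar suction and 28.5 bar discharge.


PR = P_high / P_low
PR = 28.5 / 1.6
PR = 17.813

17.813


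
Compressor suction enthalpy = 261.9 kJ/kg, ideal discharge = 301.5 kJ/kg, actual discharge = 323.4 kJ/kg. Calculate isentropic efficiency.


dh_ideal = 301.5 - 261.9 = 39.6 kJ/kg
dh_actual = 323.4 - 261.9 = 61.5 kJ/kg
eta_s = dh_ideal / dh_actual = 39.6 / 61.5
eta_s = 0.6439

0.6439


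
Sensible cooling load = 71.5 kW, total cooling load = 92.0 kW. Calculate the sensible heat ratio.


SHR = Q_sensible / Q_total
SHR = 71.5 / 92.0
SHR = 0.777

0.777


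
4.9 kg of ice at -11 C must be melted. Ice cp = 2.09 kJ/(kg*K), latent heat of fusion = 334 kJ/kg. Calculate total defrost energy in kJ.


Sensible heat = cp * dT = 2.09 * 11 = 22.99 kJ/kg
Total per kg = 22.99 + 334 = 356.99 kJ/kg
Q = m * total = 4.9 * 356.99
Q = 1749.3 kJ

1749.3
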